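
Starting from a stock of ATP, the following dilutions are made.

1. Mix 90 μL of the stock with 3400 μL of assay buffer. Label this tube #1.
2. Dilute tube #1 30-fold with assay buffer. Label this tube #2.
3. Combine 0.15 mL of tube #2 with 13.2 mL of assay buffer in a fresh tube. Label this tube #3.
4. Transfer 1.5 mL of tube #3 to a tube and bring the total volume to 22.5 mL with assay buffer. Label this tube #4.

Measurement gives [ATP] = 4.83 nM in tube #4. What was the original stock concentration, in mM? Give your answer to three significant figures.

7.50 mM

Step 1: 90 μL + 3400 μL = 3490 μL total → factor 3490/90 = 38.778
Step 2: 30-fold → factor 30
Step 3: 0.15 mL + 13.2 mL = 13.35 mL total → factor 13.35/0.15 = 89
Step 4: 1.5 mL brought to 22.5 mL → factor 22.5/1.5 = 15
Overall dilution factor = 38.778 × 30 × 89 × 15 = 1.553 × 10^6
Stock = 4.83 nM × 1.553 × 10^6 = 7.501 × 10^6 nM = 7.50 mM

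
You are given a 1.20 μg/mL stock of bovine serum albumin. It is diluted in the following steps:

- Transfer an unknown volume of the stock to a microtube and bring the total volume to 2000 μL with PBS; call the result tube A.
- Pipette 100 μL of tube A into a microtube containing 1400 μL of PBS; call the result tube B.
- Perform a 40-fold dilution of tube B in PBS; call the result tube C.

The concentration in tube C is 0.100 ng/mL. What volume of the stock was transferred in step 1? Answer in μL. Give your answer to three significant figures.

Step 1: v brought to 2000 μL → factor = 2000 μL/v
Step 2: 100 μL + 1400 μL = 1500 μL total → factor 1500/100 = 15
Step 3: 40-fold → factor 40
Product of known-step factors = 600
Overall factor = 1.20 μg/mL / (0.100 ng/mL) = 12000
Step-1 factor = 12000 / 600 = 20
v = 2000 μL / 20 = 100 μL

100 μL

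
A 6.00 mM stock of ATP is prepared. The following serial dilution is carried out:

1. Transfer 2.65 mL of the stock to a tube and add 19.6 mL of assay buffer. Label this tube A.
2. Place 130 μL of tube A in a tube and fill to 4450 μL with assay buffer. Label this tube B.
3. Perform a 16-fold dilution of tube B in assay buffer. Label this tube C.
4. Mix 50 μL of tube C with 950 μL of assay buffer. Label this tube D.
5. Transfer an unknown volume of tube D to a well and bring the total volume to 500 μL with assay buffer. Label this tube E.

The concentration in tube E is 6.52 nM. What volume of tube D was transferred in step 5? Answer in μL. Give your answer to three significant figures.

Step 1: 2.65 mL + 19.6 mL = 22.25 mL total → factor 22.25/2.65 = 8.3962
Step 2: 130 μL brought to 4450 μL → factor 4450/130 = 34.231
Step 3: 16-fold → factor 16
Step 4: 50 μL + 950 μL = 1000 μL total → factor 1000/50 = 20
Step 5: v brought to 500 μL → factor = 500 μL/v
Product of known-step factors = 91971
Overall factor = 6.00 mM / (6.52 nM) = 9.2025 × 10^5
Step-5 factor = 9.2025 × 10^5 / 91971 = 10.006
v = 500 μL / 10.006 = 50.0 μL

50.0 μL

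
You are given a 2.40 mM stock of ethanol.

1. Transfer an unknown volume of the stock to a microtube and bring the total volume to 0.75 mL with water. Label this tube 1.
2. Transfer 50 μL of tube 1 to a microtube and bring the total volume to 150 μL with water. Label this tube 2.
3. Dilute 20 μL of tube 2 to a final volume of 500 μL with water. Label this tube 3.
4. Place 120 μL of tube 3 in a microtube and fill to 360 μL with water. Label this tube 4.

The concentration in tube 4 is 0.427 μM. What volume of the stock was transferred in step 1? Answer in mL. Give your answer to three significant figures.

Step 1: v brought to 0.75 mL → factor = 0.75 mL/v
Step 2: 50 μL brought to 150 μL → factor 150/50 = 3
Step 3: 20 μL brought to 500 μL → factor 500/20 = 25
Step 4: 120 μL brought to 360 μL → factor 360/120 = 3
Product of known-step factors = 225
Overall factor = 2.40 mM / (0.427 μM) = 5620.6
Step-1 factor = 5620.6 / 225 = 24.98
v = 0.75 mL / 24.98 = 0.0300 mL

0.0300 mL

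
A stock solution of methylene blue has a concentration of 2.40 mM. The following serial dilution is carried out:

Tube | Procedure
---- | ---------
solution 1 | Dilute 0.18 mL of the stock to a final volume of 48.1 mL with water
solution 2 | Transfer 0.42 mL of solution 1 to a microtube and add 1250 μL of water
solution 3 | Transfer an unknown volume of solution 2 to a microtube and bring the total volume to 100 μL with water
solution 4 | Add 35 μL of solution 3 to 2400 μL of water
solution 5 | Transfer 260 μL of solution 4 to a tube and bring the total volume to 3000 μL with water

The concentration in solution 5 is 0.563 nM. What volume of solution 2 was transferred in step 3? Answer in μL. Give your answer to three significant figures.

Step 1: 0.18 mL brought to 48.1 mL → factor 48.1/0.18 = 267.22
Step 2: 0.42 mL + 1250 μL = 1.67 mL total → factor 1.67/0.42 = 3.9762
Step 3: v brought to 100 μL → factor = 100 μL/v
Step 4: 35 μL + 2400 μL = 2435 μL total → factor 2435/35 = 69.571
Step 5: 260 μL brought to 3000 μL → factor 3000/260 = 11.538
Product of known-step factors = 8.5294 × 10^5
Overall factor = 2.40 mM / (0.563 nM) = 4.2629 × 10^6
Step-3 factor = 4.2629 × 10^6 / 8.5294 × 10^5 = 4.9979
v = 100 μL / 4.9979 = 20.0 μL

20.0 μL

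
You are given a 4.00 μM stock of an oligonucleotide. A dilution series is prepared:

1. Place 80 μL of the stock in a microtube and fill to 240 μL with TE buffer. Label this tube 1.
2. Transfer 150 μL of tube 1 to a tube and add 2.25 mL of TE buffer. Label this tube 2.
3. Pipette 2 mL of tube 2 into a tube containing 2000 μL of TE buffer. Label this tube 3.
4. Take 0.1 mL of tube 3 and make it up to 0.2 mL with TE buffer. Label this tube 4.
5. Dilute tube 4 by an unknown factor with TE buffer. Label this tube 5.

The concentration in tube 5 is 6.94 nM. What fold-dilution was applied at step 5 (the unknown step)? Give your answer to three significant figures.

3.00-fold

Step 1: 80 μL brought to 240 μL → factor 240/80 = 3
Step 2: 150 μL + 2.25 mL = 2400 μL total → factor 2400/150 = 16
Step 3: 2 mL + 2000 μL = 4 mL total → factor 4/2 = 2
Step 4: 0.1 mL brought to 0.2 mL → factor 0.2/0.1 = 2
Step 5: unknown factor x
Product of known-step factors = 192
Overall factor = 4.00 μM / (6.94 nM) = 576.37
x = 576.37 / 192 = 3.00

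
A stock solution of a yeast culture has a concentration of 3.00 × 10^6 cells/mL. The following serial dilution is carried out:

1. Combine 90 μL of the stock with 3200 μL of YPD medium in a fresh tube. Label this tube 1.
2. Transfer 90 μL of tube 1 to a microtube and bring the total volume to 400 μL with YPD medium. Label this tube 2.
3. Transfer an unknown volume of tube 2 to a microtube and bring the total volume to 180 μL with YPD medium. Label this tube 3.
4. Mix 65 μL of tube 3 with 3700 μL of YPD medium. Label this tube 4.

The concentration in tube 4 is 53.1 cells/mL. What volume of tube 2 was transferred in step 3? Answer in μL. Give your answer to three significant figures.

Step 1: 90 μL + 3200 μL = 3290 μL total → factor 3290/90 = 36.556
Step 2: 90 μL brought to 400 μL → factor 400/90 = 4.4444
Step 3: v brought to 180 μL → factor = 180 μL/v
Step 4: 65 μL + 3700 μL = 3765 μL total → factor 3765/65 = 57.923
Product of known-step factors = 9410.7
Overall factor = 3.00 × 10^6 cells/mL / (53.1 cells/mL) = 56497
Step-3 factor = 56497 / 9410.7 = 6.0035
v = 180 μL / 6.0035 = 30.0 μL

30.0 μL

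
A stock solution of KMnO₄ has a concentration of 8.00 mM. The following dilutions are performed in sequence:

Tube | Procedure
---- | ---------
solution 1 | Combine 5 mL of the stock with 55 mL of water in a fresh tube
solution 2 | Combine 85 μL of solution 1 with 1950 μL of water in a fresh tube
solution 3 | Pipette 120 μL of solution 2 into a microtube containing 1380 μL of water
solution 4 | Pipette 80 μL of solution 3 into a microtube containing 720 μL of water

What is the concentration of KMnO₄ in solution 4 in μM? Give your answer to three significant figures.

Step 1: 5 mL + 55 mL = 60 mL total → factor 60/5 = 12
Step 2: 85 μL + 1950 μL = 2035 μL total → factor 2035/85 = 23.941
Step 3: 120 μL + 1380 μL = 1500 μL total → factor 1500/120 = 12.5
Step 4: 80 μL + 720 μL = 800 μL total → factor 800/80 = 10
Overall dilution factor = 12 × 23.941 × 12.5 × 10 = 35912
Final = 8.00 mM / 35912 = 0.0002228 mM = 0.223 μM

0.223 μM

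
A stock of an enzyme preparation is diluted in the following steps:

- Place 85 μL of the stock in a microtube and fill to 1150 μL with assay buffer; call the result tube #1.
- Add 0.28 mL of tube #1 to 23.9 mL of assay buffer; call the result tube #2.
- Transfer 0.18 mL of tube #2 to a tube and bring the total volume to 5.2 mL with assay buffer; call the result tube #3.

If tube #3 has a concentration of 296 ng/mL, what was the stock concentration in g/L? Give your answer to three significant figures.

Step 1: 85 μL brought to 1150 μL → factor 1150/85 = 13.529
Step 2: 0.28 mL + 23.9 mL = 24.18 mL total → factor 24.18/0.28 = 86.357
Step 3: 0.18 mL brought to 5.2 mL → factor 5.2/0.18 = 28.889
Overall dilution factor = 13.529 × 86.357 × 28.889 = 33753
Stock = 296 ng/mL × 33753 = 9.991 × 10^6 ng/mL = 9.99 g/L

9.99 g/L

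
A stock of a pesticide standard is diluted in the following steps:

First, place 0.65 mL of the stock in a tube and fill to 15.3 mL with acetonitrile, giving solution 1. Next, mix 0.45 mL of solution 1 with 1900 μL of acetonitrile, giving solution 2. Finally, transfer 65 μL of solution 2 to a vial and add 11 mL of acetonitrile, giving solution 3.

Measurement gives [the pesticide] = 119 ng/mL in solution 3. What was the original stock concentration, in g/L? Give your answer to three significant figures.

Step 1: 0.65 mL brought to 15.3 mL → factor 15.3/0.65 = 23.538
Step 2: 0.45 mL + 1900 μL = 2.35 mL total → factor 2.35/0.45 = 5.2222
Step 3: 65 μL + 11 mL = 11065 μL total → factor 11065/65 = 170.23
Overall dilution factor = 23.538 × 5.2222 × 170.23 = 20925
Stock = 119 ng/mL × 20925 = 2.490 × 10^6 ng/mL = 2.49 g/L

2.49 g/L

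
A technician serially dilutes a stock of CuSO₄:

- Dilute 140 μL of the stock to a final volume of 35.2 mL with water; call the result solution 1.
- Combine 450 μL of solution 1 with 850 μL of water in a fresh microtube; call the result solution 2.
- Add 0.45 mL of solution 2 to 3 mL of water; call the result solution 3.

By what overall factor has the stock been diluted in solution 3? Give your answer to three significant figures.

5.57 × 10^3

Step 1: 140 μL brought to 35.2 mL → factor 35200/140 = 251.43
Step 2: 450 μL + 850 μL = 1300 μL total → factor 1300/450 = 2.8889
Step 3: 0.45 mL + 3 mL = 3.45 mL total → factor 3.45/0.45 = 7.6667
Overall dilution factor = 251.43 × 2.8889 × 7.6667 = 5568.7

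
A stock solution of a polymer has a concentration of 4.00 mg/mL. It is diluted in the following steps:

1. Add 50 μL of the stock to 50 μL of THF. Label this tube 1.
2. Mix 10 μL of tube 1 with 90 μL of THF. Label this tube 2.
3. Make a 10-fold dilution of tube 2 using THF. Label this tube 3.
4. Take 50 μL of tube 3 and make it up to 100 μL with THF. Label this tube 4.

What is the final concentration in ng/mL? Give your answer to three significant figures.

Step 1: 50 μL + 50 μL = 100 μL total → factor 100/50 = 2
Step 2: 10 μL + 90 μL = 100 μL total → factor 100/10 = 10
Step 3: 10-fold → factor 10
Step 4: 50 μL brought to 100 μL → factor 100/50 = 2
Overall dilution factor = 2 × 10 × 10 × 2 = 400
Final = 4.00 mg/mL / 400 = 0.01000 mg/mL = 1.00 × 10^4 ng/mL

1.00 × 10^4 ng/mL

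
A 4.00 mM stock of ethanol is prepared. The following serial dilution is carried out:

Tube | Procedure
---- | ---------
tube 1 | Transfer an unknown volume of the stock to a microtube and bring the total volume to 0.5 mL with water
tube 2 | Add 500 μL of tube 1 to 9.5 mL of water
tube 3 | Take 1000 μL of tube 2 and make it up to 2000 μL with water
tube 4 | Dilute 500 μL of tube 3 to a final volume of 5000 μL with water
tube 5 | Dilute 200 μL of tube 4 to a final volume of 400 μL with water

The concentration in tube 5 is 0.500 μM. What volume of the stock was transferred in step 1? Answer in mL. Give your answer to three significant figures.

0.0500 mL

Step 1: v brought to 0.5 mL → factor = 0.5 mL/v
Step 2: 500 μL + 9.5 mL = 10000 μL total → factor 10000/500 = 20
Step 3: 1000 μL brought to 2000 μL → factor 2000/1000 = 2
Step 4: 500 μL brought to 5000 μL → factor 5000/500 = 10
Step 5: 200 μL brought to 400 μL → factor 400/200 = 2
Product of known-step factors = 800
Overall factor = 4.00 mM / (0.500 μM) = 8000
Step-1 factor = 8000 / 800 = 10
v = 0.5 mL / 10 = 0.0500 mL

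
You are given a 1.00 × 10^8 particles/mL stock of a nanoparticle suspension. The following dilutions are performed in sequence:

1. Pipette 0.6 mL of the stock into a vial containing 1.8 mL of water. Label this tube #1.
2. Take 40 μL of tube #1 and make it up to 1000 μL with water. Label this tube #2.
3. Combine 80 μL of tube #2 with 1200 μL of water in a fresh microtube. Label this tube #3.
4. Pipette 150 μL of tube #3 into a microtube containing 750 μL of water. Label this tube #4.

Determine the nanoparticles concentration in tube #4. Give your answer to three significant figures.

Step 1: 0.6 mL + 1.8 mL = 2.4 mL total → factor 2.4/0.6 = 4
Step 2: 40 μL brought to 1000 μL → factor 1000/40 = 25
Step 3: 80 μL + 1200 μL = 1280 μL total → factor 1280/80 = 16
Step 4: 150 μL + 750 μL = 900 μL total → factor 900/150 = 6
Overall dilution factor = 4 × 25 × 16 × 6 = 9600
Final = 1.00 × 10^8 particles/mL / 9600 = 1.04 × 10^4 particles/mL

1.04 × 10^4 particles/mL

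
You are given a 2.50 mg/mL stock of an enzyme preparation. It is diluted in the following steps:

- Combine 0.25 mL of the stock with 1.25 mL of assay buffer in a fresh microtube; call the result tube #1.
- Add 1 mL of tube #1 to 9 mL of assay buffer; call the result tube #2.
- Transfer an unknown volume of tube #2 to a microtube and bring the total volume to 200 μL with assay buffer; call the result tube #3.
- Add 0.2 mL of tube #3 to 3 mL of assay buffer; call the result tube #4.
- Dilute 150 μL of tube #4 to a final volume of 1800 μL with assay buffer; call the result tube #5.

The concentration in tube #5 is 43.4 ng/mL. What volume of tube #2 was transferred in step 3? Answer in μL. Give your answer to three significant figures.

40.0 μL

Step 1: 0.25 mL + 1.25 mL = 1.5 mL total → factor 1.5/0.25 = 6
Step 2: 1 mL + 9 mL = 10 mL total → factor 10/1 = 10
Step 3: v brought to 200 μL → factor = 200 μL/v
Step 4: 0.2 mL + 3 mL = 3.2 mL total → factor 3.2/0.2 = 16
Step 5: 150 μL brought to 1800 μL → factor 1800/150 = 12
Product of known-step factors = 11520
Overall factor = 2.50 mg/mL / (43.4 ng/mL) = 57604
Step-3 factor = 57604 / 11520 = 5.0003
v = 200 μL / 5.0003 = 40.0 μL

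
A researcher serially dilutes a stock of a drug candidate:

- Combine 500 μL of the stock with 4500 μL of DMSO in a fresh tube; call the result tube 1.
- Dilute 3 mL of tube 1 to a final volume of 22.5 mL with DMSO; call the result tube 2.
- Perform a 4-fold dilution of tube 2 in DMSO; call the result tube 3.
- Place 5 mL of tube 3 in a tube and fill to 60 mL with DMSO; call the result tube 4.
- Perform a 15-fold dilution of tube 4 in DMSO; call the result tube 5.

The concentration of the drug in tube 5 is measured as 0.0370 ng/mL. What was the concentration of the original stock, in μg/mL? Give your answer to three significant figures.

2.00 μg/mL

Step 1: 500 μL + 4500 μL = 5000 μL total → factor 5000/500 = 10
Step 2: 3 mL brought to 22.5 mL → factor 22.5/3 = 7.5
Step 3: 4-fold → factor 4
Step 4: 5 mL brought to 60 mL → factor 60/5 = 12
Step 5: 15-fold → factor 15
Overall dilution factor = 10 × 7.5 × 4 × 12 × 15 = 54000
Stock = 0.0370 ng/mL × 54000 = 1998 ng/mL = 2.00 μg/mL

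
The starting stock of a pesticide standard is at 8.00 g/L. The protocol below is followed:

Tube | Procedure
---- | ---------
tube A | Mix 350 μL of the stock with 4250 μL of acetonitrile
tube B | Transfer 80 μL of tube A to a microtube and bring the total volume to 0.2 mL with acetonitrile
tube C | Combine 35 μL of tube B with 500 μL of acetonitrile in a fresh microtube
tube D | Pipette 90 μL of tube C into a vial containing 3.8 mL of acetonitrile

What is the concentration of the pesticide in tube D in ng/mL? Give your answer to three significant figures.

Step 1: 350 μL + 4250 μL = 4600 μL total → factor 4600/350 = 13.143
Step 2: 80 μL brought to 0.2 mL → factor 200/80 = 2.5
Step 3: 35 μL + 500 μL = 535 μL total → factor 535/35 = 15.286
Step 4: 90 μL + 3.8 mL = 3890 μL total → factor 3890/90 = 43.222
Overall dilution factor = 13.143 × 2.5 × 15.286 × 43.222 = 21708
Final = 8.00 g/L / 21708 = 0.0003685 g/L = 369 ng/mL

369 ng/mL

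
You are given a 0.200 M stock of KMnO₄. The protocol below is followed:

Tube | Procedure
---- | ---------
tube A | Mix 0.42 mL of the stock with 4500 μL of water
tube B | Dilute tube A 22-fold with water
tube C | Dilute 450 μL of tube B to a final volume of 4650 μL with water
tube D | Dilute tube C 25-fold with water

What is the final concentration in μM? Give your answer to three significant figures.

Step 1: 0.42 mL + 4500 μL = 4.92 mL total → factor 4.92/0.42 = 11.714
Step 2: 22-fold → factor 22
Step 3: 450 μL brought to 4650 μL → factor 4650/450 = 10.333
Step 4: 25-fold → factor 25
Overall dilution factor = 11.714 × 22 × 10.333 × 25 = 66576
Final = 0.200 M / 66576 = 3.004 × 10^-6 M = 3.00 μM

3.00 μM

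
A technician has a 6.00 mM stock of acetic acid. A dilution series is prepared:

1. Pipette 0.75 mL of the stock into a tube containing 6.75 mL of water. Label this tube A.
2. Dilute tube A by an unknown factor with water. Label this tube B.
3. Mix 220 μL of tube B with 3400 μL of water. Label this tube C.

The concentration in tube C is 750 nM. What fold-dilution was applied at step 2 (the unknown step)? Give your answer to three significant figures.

Step 1: 0.75 mL + 6.75 mL = 7.5 mL total → factor 7.5/0.75 = 10
Step 2: unknown factor x
Step 3: 220 μL + 3400 μL = 3620 μL total → factor 3620/220 = 16.455
Product of known-step factors = 164.55
Overall factor = 6.00 mM / (750 nM) = 8000
x = 8000 / 164.55 = 48.6

48.6-fold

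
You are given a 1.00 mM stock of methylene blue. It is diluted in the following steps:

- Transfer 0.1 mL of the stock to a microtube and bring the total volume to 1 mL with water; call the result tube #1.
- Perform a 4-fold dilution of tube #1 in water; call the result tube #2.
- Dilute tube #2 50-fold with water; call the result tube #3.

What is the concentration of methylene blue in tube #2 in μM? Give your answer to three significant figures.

25.0 μM

Step 1: 0.1 mL brought to 1 mL → factor 1/0.1 = 10
Step 2: 4-fold → factor 4
Dilution factor through tube #2 = 10 × 4 = 40
[tube #2] = 1.00 mM / 40 = 0.02500 mM = 25.0 μM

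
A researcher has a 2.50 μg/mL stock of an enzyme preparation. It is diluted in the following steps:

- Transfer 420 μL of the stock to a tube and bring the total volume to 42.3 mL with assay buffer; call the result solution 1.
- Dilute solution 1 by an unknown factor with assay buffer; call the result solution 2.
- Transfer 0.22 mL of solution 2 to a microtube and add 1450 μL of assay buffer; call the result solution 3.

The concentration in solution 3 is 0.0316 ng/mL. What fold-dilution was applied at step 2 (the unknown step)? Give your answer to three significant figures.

Step 1: 420 μL brought to 42.3 mL → factor 42300/420 = 100.71
Step 2: unknown factor x
Step 3: 0.22 mL + 1450 μL = 1.67 mL total → factor 1.67/0.22 = 7.5909
Product of known-step factors = 764.51
Overall factor = 2.50 μg/mL / (0.0316 ng/mL) = 79114
x = 79114 / 764.51 = 103

103-fold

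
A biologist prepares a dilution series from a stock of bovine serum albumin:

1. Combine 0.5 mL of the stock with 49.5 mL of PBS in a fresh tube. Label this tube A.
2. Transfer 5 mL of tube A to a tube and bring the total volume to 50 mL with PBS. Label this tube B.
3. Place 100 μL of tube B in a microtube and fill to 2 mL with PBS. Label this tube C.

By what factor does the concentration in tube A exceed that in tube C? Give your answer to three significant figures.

200

Step 1: 0.5 mL + 49.5 mL = 50 mL total → factor 50/0.5 = 100
Step 2: 5 mL brought to 50 mL → factor 50/5 = 10
Step 3: 100 μL brought to 2 mL → factor 2000/100 = 20
Dilution factor to tube A = 100; to tube C = 20000
[tube A]/[tube C] = (factor to tube C)/(factor to tube A) = 20000/100 = 200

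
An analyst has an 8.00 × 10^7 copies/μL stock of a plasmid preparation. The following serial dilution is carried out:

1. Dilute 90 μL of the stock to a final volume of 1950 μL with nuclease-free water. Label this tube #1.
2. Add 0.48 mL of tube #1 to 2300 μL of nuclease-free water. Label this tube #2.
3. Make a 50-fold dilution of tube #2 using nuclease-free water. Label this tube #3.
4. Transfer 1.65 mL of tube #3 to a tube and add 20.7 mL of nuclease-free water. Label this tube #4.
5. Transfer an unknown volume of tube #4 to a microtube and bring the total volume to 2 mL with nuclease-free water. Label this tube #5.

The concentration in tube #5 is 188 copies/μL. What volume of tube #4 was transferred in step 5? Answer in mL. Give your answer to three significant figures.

Step 1: 90 μL brought to 1950 μL → factor 1950/90 = 21.667
Step 2: 0.48 mL + 2300 μL = 2.78 mL total → factor 2.78/0.48 = 5.7917
Step 3: 50-fold → factor 50
Step 4: 1.65 mL + 20.7 mL = 22.35 mL total → factor 22.35/1.65 = 13.545
Step 5: v brought to 2 mL → factor = 2 mL/v
Product of known-step factors = 84988
Overall factor = 8.00 × 10^7 copies/μL / (188 copies/μL) = 4.2553 × 10^5
Step-5 factor = 4.2553 × 10^5 / 84988 = 5.0069
v = 2 mL / 5.0069 = 0.399 mL

0.399 mL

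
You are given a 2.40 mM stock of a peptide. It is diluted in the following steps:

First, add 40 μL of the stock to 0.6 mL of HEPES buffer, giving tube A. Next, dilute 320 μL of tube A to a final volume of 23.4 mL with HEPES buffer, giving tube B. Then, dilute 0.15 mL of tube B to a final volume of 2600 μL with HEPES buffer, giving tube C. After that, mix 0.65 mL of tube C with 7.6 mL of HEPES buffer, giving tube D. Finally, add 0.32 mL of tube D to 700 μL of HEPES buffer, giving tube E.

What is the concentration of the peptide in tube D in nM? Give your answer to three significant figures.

Step 1: 40 μL + 0.6 mL = 640 μL total → factor 640/40 = 16
Step 2: 320 μL brought to 23.4 mL → factor 23400/320 = 73.125
Step 3: 0.15 mL brought to 2600 μL → factor 2.6/0.15 = 17.333
Step 4: 0.65 mL + 7.6 mL = 8.25 mL total → factor 8.25/0.65 = 12.692
Dilution factor through tube D = 16 × 73.125 × 17.333 × 12.692 = 2.574 × 10^5
[tube D] = 2.40 mM / 2.574 × 10^5 = 9.324 × 10^-6 mM = 9.32 nM

9.32 nM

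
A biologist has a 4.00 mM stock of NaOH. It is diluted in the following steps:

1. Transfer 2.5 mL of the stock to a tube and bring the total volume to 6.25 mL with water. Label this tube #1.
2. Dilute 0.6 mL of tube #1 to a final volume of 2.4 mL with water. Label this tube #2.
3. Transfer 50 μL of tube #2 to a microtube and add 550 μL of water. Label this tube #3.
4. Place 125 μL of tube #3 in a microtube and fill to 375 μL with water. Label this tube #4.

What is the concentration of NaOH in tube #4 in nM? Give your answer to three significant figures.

Step 1: 2.5 mL brought to 6.25 mL → factor 6.25/2.5 = 2.5
Step 2: 0.6 mL brought to 2.4 mL → factor 2.4/0.6 = 4
Step 3: 50 μL + 550 μL = 600 μL total → factor 600/50 = 12
Step 4: 125 μL brought to 375 μL → factor 375/125 = 3
Overall dilution factor = 2.5 × 4 × 12 × 3 = 360
Final = 4.00 mM / 360 = 0.01111 mM = 1.11 × 10^4 nM

1.11 × 10^4 nM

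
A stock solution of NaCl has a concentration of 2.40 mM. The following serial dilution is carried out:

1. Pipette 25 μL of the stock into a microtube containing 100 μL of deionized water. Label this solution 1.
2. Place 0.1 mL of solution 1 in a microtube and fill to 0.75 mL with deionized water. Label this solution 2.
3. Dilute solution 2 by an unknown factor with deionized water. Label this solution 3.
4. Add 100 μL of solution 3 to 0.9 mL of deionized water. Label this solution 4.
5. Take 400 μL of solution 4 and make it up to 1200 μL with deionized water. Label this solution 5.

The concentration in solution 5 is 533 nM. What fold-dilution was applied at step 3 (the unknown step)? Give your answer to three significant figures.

4.00-fold

Step 1: 25 μL + 100 μL = 125 μL total → factor 125/25 = 5
Step 2: 0.1 mL brought to 0.75 mL → factor 0.75/0.1 = 7.5
Step 3: unknown factor x
Step 4: 100 μL + 0.9 mL = 1000 μL total → factor 1000/100 = 10
Step 5: 400 μL brought to 1200 μL → factor 1200/400 = 3
Product of known-step factors = 1125
Overall factor = 2.40 mM / (533 nM) = 4502.8
x = 4502.8 / 1125 = 4.00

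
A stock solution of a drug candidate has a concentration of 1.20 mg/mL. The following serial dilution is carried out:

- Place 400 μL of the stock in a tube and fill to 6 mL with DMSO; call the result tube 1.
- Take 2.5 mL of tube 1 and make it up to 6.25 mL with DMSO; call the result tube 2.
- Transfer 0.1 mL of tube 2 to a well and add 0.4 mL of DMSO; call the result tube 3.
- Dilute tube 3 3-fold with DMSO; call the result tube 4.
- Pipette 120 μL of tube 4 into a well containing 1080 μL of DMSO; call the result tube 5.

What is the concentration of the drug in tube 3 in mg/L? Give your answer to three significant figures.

6.40 mg/L

Step 1: 400 μL brought to 6 mL → factor 6000/400 = 15
Step 2: 2.5 mL brought to 6.25 mL → factor 6.25/2.5 = 2.5
Step 3: 0.1 mL + 0.4 mL = 0.5 mL total → factor 0.5/0.1 = 5
Dilution factor through tube 3 = 15 × 2.5 × 5 = 187.5
[tube 3] = 1.20 mg/mL / 187.5 = 0.006400 mg/mL = 6.40 mg/L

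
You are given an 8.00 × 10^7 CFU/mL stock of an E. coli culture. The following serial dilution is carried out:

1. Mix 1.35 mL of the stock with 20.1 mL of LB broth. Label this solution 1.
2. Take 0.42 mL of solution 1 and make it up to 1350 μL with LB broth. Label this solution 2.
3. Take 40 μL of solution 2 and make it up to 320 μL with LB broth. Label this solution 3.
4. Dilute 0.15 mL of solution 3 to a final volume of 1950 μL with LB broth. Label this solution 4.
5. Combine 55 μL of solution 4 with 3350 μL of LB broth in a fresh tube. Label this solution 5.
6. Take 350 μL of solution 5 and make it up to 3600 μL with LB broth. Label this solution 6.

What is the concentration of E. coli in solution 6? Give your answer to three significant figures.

Step 1: 1.35 mL + 20.1 mL = 21.45 mL total → factor 21.45/1.35 = 15.889
Step 2: 0.42 mL brought to 1350 μL → factor 1.35/0.42 = 3.2143
Step 3: 40 μL brought to 320 μL → factor 320/40 = 8
Step 4: 0.15 mL brought to 1950 μL → factor 1.95/0.15 = 13
Step 5: 55 μL + 3350 μL = 3405 μL total → factor 3405/55 = 61.909
Step 6: 350 μL brought to 3600 μL → factor 3600/350 = 10.286
Overall dilution factor = 15.889 × 3.2143 × 8 × 13 × 61.909 × 10.286 = 3.3822 × 10^6
Final = 8.00 × 10^7 CFU/mL / 3.3822 × 10^6 = 23.7 CFU/mL

23.7 CFU/mL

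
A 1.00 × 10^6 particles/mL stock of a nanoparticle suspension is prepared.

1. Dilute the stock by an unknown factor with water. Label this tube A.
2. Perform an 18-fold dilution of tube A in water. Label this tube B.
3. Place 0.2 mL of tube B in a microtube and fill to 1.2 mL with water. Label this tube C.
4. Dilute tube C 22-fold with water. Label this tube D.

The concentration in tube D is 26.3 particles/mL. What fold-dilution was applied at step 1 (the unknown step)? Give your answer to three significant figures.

Step 1: unknown factor x
Step 2: 18-fold → factor 18
Step 3: 0.2 mL brought to 1.2 mL → factor 1.2/0.2 = 6
Step 4: 22-fold → factor 22
Product of known-step factors = 2376
Overall factor = 1.00 × 10^6 particles/mL / (26.3 particles/mL) = 38023
x = 38023 / 2376 = 16.0

16.0-fold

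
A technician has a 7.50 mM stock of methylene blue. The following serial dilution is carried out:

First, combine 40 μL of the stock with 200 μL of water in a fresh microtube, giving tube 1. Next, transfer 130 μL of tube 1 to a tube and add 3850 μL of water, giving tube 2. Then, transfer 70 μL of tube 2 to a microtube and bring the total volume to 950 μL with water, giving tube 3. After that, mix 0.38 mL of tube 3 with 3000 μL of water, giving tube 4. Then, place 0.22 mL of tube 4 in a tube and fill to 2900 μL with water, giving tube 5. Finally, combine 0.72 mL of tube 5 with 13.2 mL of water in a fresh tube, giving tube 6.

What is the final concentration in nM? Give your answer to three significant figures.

1.33 nM

Step 1: 40 μL + 200 μL = 240 μL total → factor 240/40 = 6
Step 2: 130 μL + 3850 μL = 3980 μL total → factor 3980/130 = 30.615
Step 3: 70 μL brought to 950 μL → factor 950/70 = 13.571
Step 4: 0.38 mL + 3000 μL = 3.38 mL total → factor 3.38/0.38 = 8.8947
Step 5: 0.22 mL brought to 2900 μL → factor 2.9/0.22 = 13.182
Step 6: 0.72 mL + 13.2 mL = 13.92 mL total → factor 13.92/0.72 = 19.333
Overall dilution factor = 6 × 30.615 × 13.571 × 8.8947 × 13.182 × 19.333 = 5.6511 × 10^6
Final = 7.50 mM / 5.6511 × 10^6 = 1.327 × 10^-6 mM = 1.33 nM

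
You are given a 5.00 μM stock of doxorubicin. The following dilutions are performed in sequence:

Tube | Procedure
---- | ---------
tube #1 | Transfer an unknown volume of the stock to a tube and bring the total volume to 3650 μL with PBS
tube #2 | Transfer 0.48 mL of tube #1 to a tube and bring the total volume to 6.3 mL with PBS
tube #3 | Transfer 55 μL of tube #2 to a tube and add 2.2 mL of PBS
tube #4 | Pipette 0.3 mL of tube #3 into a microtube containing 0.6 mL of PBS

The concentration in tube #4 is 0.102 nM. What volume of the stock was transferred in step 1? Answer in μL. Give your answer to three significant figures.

Step 1: v brought to 3650 μL → factor = 3650 μL/v
Step 2: 0.48 mL brought to 6.3 mL → factor 6.3/0.48 = 13.125
Step 3: 55 μL + 2.2 mL = 2255 μL total → factor 2255/55 = 41
Step 4: 0.3 mL + 0.6 mL = 0.9 mL total → factor 0.9/0.3 = 3
Product of known-step factors = 1614.4
Overall factor = 5.00 μM / (0.102 nM) = 49020
Step-1 factor = 49020 / 1614.4 = 30.364
v = 3650 μL / 30.364 = 120 μL

120 μL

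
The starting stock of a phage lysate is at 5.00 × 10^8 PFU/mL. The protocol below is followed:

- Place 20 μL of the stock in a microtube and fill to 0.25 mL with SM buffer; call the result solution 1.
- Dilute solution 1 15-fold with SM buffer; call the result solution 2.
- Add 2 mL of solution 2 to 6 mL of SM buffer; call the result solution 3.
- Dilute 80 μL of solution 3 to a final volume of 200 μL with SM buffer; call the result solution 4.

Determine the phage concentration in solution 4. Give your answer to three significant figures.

2.67 × 10^5 PFU/mL

Step 1: 20 μL brought to 0.25 mL → factor 250/20 = 12.5
Step 2: 15-fold → factor 15
Step 3: 2 mL + 6 mL = 8 mL total → factor 8/2 = 4
Step 4: 80 μL brought to 200 μL → factor 200/80 = 2.5
Overall dilution factor = 12.5 × 15 × 4 × 2.5 = 1875
Final = 5.00 × 10^8 PFU/mL / 1875 = 2.67 × 10^5 PFU/mL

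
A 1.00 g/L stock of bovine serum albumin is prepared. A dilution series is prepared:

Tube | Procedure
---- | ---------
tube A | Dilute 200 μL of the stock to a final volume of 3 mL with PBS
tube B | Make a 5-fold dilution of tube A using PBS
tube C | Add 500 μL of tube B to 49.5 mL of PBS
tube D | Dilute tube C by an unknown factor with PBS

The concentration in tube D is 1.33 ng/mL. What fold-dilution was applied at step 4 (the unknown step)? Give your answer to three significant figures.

Step 1: 200 μL brought to 3 mL → factor 3000/200 = 15
Step 2: 5-fold → factor 5
Step 3: 500 μL + 49.5 mL = 50000 μL total → factor 50000/500 = 100
Step 4: unknown factor x
Product of known-step factors = 7500
Overall factor = 1.00 g/L / (1.33 ng/mL) = 7.5188 × 10^5
x = 7.5188 × 10^5 / 7500 = 100

100-fold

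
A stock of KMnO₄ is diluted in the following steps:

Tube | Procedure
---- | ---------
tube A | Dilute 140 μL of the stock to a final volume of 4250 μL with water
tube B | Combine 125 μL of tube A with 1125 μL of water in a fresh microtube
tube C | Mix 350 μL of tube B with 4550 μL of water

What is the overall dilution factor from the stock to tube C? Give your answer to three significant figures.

Step 1: 140 μL brought to 4250 μL → factor 4250/140 = 30.357
Step 2: 125 μL + 1125 μL = 1250 μL total → factor 1250/125 = 10
Step 3: 350 μL + 4550 μL = 4900 μL total → factor 4900/350 = 14
Overall dilution factor = 30.357 × 10 × 14 = 4250

4.25 × 10^3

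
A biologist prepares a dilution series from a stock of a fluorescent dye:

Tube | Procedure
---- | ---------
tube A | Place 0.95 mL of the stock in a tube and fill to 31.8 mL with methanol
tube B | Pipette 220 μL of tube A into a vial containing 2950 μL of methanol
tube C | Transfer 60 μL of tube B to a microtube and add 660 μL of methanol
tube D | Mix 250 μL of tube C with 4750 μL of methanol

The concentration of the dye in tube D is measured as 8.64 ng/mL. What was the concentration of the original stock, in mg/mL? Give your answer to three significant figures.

Step 1: 0.95 mL brought to 31.8 mL → factor 31.8/0.95 = 33.474
Step 2: 220 μL + 2950 μL = 3170 μL total → factor 3170/220 = 14.409
Step 3: 60 μL + 660 μL = 720 μL total → factor 720/60 = 12
Step 4: 250 μL + 4750 μL = 5000 μL total → factor 5000/250 = 20
Overall dilution factor = 33.474 × 14.409 × 12 × 20 = 1.1576 × 10^5
Stock = 8.64 ng/mL × 1.1576 × 10^5 = 1.000 × 10^6 ng/mL = 1.00 mg/mL

1.00 mg/mL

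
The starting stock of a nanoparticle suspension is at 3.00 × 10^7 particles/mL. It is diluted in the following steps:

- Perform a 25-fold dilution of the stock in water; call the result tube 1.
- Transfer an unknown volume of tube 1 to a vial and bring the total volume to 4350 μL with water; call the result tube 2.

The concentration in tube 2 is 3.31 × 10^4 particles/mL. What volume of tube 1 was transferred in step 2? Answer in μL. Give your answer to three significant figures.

Step 1: 25-fold → factor 25
Step 2: v brought to 4350 μL → factor = 4350 μL/v
Product of known-step factors = 25
Overall factor = 3.00 × 10^7 particles/mL / (3.31 × 10^4 particles/mL) = 906.34
Step-2 factor = 906.34 / 25 = 36.254
v = 4350 μL / 36.254 = 120 μL

120 μL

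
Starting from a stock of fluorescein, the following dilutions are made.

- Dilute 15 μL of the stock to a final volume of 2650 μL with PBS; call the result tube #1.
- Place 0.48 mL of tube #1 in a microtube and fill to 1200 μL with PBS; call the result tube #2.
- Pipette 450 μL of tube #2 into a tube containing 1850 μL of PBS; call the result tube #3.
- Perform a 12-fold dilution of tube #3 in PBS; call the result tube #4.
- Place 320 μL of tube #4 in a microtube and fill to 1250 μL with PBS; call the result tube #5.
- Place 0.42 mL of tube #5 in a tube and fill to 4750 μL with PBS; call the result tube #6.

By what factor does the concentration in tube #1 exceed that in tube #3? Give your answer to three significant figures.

Step 1: 15 μL brought to 2650 μL → factor 2650/15 = 176.67
Step 2: 0.48 mL brought to 1200 μL → factor 1.2/0.48 = 2.5
Step 3: 450 μL + 1850 μL = 2300 μL total → factor 2300/450 = 5.1111
Dilution factor to tube #1 = 176.67; to tube #3 = 2257.4
[tube #1]/[tube #3] = (factor to tube #3)/(factor to tube #1) = 2257.4/176.67 = 12.8

12.8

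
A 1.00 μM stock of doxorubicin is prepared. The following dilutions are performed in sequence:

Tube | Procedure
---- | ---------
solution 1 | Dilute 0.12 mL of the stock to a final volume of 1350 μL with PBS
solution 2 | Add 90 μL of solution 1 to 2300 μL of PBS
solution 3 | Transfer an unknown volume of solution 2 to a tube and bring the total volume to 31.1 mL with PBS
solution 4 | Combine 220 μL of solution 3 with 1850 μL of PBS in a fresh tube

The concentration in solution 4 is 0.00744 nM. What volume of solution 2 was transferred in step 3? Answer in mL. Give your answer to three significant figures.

Step 1: 0.12 mL brought to 1350 μL → factor 1.35/0.12 = 11.25
Step 2: 90 μL + 2300 μL = 2390 μL total → factor 2390/90 = 26.556
Step 3: v brought to 31.1 mL → factor = 31.1 mL/v
Step 4: 220 μL + 1850 μL = 2070 μL total → factor 2070/220 = 9.4091
Product of known-step factors = 2811
Overall factor = 1.00 μM / (0.00744 nM) = 1.3441 × 10^5
Step-3 factor = 1.3441 × 10^5 / 2811 = 47.816
v = 31.1 mL / 47.816 = 0.650 mL

0.650 mL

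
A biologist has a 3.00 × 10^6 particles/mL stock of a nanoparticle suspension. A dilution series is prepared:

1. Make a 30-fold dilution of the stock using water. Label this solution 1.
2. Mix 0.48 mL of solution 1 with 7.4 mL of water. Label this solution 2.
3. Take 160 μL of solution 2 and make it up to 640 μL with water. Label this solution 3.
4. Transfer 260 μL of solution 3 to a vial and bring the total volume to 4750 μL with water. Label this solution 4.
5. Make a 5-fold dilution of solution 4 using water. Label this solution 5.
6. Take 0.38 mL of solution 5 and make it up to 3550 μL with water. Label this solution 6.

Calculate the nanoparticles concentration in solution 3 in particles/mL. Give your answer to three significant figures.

Step 1: 30-fold → factor 30
Step 2: 0.48 mL + 7.4 mL = 7.88 mL total → factor 7.88/0.48 = 16.417
Step 3: 160 μL brought to 640 μL → factor 640/160 = 4
Dilution factor through solution 3 = 30 × 16.417 × 4 = 1970
[solution 3] = 3.00 × 10^6 particles/mL / 1970 = 1.52 × 10^3 particles/mL

1.52 × 10^3 particles/mL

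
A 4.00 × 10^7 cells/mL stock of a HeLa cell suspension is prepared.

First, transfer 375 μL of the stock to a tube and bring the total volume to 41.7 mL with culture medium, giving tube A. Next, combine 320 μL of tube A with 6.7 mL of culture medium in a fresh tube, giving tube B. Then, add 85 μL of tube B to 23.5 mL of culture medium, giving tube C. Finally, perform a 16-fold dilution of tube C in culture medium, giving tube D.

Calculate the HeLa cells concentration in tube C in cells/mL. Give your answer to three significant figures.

59.1 cells/mL

Step 1: 375 μL brought to 41.7 mL → factor 41700/375 = 111.2
Step 2: 320 μL + 6.7 mL = 7020 μL total → factor 7020/320 = 21.938
Step 3: 85 μL + 23.5 mL = 23585 μL total → factor 23585/85 = 277.47
Dilution factor through tube C = 111.2 × 21.938 × 277.47 = 6.7688 × 10^5
[tube C] = 4.00 × 10^7 cells/mL / 6.7688 × 10^5 = 59.1 cells/mL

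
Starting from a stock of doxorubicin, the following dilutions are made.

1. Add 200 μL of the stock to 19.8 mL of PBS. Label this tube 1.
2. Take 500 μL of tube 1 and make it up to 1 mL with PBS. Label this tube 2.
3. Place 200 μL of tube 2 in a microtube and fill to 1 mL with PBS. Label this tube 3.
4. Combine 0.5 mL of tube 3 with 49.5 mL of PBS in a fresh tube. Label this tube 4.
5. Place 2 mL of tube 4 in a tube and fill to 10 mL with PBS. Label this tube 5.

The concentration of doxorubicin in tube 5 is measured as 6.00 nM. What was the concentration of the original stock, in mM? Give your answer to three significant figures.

3.00 mM

Step 1: 200 μL + 19.8 mL = 20000 μL total → factor 20000/200 = 100
Step 2: 500 μL brought to 1 mL → factor 1000/500 = 2
Step 3: 200 μL brought to 1 mL → factor 1000/200 = 5
Step 4: 0.5 mL + 49.5 mL = 50 mL total → factor 50/0.5 = 100
Step 5: 2 mL brought to 10 mL → factor 10/2 = 5
Overall dilution factor = 100 × 2 × 5 × 100 × 5 = 5 × 10^5
Stock = 6.00 nM × 5 × 10^5 = 3.000 × 10^6 nM = 3.00 mM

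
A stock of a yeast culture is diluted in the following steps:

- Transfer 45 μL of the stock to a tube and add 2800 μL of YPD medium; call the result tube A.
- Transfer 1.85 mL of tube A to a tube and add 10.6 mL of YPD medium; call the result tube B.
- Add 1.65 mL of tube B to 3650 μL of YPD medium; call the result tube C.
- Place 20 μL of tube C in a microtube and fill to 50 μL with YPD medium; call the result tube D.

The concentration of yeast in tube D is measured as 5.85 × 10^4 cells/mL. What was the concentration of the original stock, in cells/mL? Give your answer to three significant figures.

2.00 × 10^8 cells/mL

Step 1: 45 μL + 2800 μL = 2845 μL total → factor 2845/45 = 63.222
Step 2: 1.85 mL + 10.6 mL = 12.45 mL total → factor 12.45/1.85 = 6.7297
Step 3: 1.65 mL + 3650 μL = 5.3 mL total → factor 5.3/1.65 = 3.2121
Step 4: 20 μL brought to 50 μL → factor 50/20 = 2.5
Overall dilution factor = 63.222 × 6.7297 × 3.2121 × 2.5 = 3416.6
Stock = 5.85 × 10^4 cells/mL × 3416.6 = 2.00 × 10^8 cells/mL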